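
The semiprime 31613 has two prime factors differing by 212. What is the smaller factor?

101

Since p = q + 212, we have 31613 = q(q + 212), so q² + 212q − 31613 = 0.
Discriminant: 212² + 4·31613 = 44944 + 126452 = 171396; √171396 = 414.
q = (−212 + 414)/2 = 101, and p = q + 212 = 313.
Check: 101 · 313 = 31613.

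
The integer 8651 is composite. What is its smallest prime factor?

8651 is odd.
Digit sum 20, not divisible by 3.
Ends in 1: not divisible by 5.
7: 8651 = 7·1235 + 6
11: 8651 = 11·786 + 5
13: 8651 = 13·665 + 6
17: 8651 = 17·508 + 15
19: 8651 = 19·455 + 6
23: 8651 = 23·376 + 3
29: 8651 = 29·298 + 9
31: 8651 = 31·279 + 2
37: 8651 = 37·233 + 30
41: 8651 = 41·211

41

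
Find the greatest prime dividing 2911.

71

2911 = 41 · 71
71 is prime.
So 2911 = 41 · 71; the largest prime factor is 71.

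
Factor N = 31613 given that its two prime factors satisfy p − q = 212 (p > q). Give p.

313

Since p = q + 212, we have 31613 = q(q + 212), so q² + 212q − 31613 = 0.
Discriminant: 212² + 4·31613 = 44944 + 126452 = 171396; √171396 = 414.
q = (−212 + 414)/2 = 101, and p = q + 212 = 313.
Check: 101 · 313 = 31613.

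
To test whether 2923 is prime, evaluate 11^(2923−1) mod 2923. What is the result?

2258

11^1 ≡ 11 (mod 2923)
11^2 ≡ 11^2 = 121 ≡ 121 (mod 2923)
11^4 ≡ 121^2 = 14641 ≡ 26 (mod 2923)
11^8 ≡ 26^2 = 676 ≡ 676 (mod 2923)
11^16 ≡ 676^2 = 456976 ≡ 988 (mod 2923)
11^32 ≡ 988^2 = 976144 ≡ 2785 (mod 2923)
11^64 ≡ 2785^2 = 7756225 ≡ 1506 (mod 2923)
11^128 ≡ 1506^2 = 2268036 ≡ 2711 (mod 2923)
11^256 ≡ 2711^2 = 7349521 ≡ 1099 (mod 2923)
11^512 ≡ 1099^2 = 1207801 ≡ 602 (mod 2923)
11^1024 ≡ 602^2 = 362404 ≡ 2875 (mod 2923)
11^2048 ≡ 2875^2 = 8265625 ≡ 2304 (mod 2923)
2922 = 2048 + 512 + 256 + 64 + 32 + 8 + 2 in binary powers of 2.
So 11^2922 ≡ 2304 · 602 · 1099 · 1506 · 2785 · 676 · 121 ≡ 2258 (mod 2923).
Since 2258 ≠ 1, base 11 is a Fermat witness: 2923 is composite.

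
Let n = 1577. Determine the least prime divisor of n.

1577 is odd.
Digit sum 20, not divisible by 3.
Ends in 7: not divisible by 5.
7: 1577 = 7·225 + 2
11: 1577 = 11·143 + 4
13: 1577 = 13·121 + 4
17: 1577 = 17·92 + 13
19: 1577 = 19·83

19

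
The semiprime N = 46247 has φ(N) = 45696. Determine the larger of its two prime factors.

φ(n) = (p−1)(q−1) = n − (p+q) + 1, so p + q = 46247 − 45696 + 1 = 552.
p and q are the roots of t² − 552t + 46247 = 0.
Discriminant: 552² − 4·46247 = 304704 − 184988 = 119716; √119716 = 346.
q = (552 − 346)/2 = 103, p = (552 + 346)/2 = 449.
Check: 103 · 449 = 46247.

449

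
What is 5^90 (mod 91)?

5^1 ≡ 5 (mod 91)
5^2 ≡ 5^2 = 25 ≡ 25 (mod 91)
5^4 ≡ 25^2 = 625 ≡ 79 (mod 91)
5^8 ≡ 79^2 = 6241 ≡ 53 (mod 91)
5^16 ≡ 53^2 = 2809 ≡ 79 (mod 91)
5^32 ≡ 79^2 = 6241 ≡ 53 (mod 91)
5^64 ≡ 53^2 = 2809 ≡ 79 (mod 91)
90 = 64 + 16 + 8 + 2 in binary powers of 2.
So 5^90 ≡ 79 · 79 · 53 · 25 ≡ 64 (mod 91).
Since 64 ≠ 1, base 5 is a Fermat witness: 91 is composite.

64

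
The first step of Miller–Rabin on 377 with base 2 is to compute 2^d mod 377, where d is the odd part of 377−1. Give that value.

377 − 1 = 376 = 2^3 · 47, so d = 47.
2^1 ≡ 2 (mod 377)
2^2 ≡ 2^2 = 4 ≡ 4 (mod 377)
2^4 ≡ 4^2 = 16 ≡ 16 (mod 377)
2^8 ≡ 16^2 = 256 ≡ 256 (mod 377)
2^16 ≡ 256^2 = 65536 ≡ 315 (mod 377)
2^32 ≡ 315^2 = 99225 ≡ 74 (mod 377)
47 = 32 + 8 + 4 + 2 + 1 in binary powers of 2.
So 2^47 ≡ 74 · 256 · 16 · 4 · 2 ≡ 345 (mod 377).
Squaring chain: 345 → 270 → 139; never reaches −1, so base 2 is a Miller–Rabin witness that 377 is composite.

345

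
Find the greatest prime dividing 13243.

13243 = 17 · 779
779 = 19 · 41
41 is prime.
So 13243 = 17 · 19 · 41; the largest prime factor is 41.

41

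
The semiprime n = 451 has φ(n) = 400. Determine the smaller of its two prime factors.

11

φ(n) = (p−1)(q−1) = n − (p+q) + 1, so p + q = 451 − 400 + 1 = 52.
p and q are the roots of t² − 52t + 451 = 0.
Discriminant: 52² − 4·451 = 2704 − 1804 = 900; √900 = 30.
q = (52 − 30)/2 = 11, p = (52 + 30)/2 = 41.
Check: 11 · 41 = 451.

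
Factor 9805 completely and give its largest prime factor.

53

9805 = 5 · 1961
1961 = 37 · 53
53 is prime.
So 9805 = 5 · 37 · 53; the largest prime factor is 53.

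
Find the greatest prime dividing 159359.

159359 = 37 · 4307
4307 = 59 · 73
73 is prime.
So 159359 = 37 · 59 · 73; the largest prime factor is 73.

73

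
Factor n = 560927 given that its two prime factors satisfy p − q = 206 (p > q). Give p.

859

Since p = q + 206, we have 560927 = q(q + 206), so q² + 206q − 560927 = 0.
Discriminant: 206² + 4·560927 = 42436 + 2243708 = 2286144; √2286144 = 1512.
q = (−206 + 1512)/2 = 653, and p = q + 206 = 859.
Check: 653 · 859 = 560927.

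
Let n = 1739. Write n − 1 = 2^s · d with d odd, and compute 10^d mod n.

1739 − 1 = 1738 = 2^1 · 869, so d = 869.
10^1 ≡ 10 (mod 1739)
10^2 ≡ 10^2 = 100 ≡ 100 (mod 1739)
10^4 ≡ 100^2 = 10000 ≡ 1305 (mod 1739)
10^8 ≡ 1305^2 = 1703025 ≡ 544 (mod 1739)
10^16 ≡ 544^2 = 295936 ≡ 306 (mod 1739)
10^32 ≡ 306^2 = 93636 ≡ 1469 (mod 1739)
10^64 ≡ 1469^2 = 2157961 ≡ 1601 (mod 1739)
10^128 ≡ 1601^2 = 2563201 ≡ 1654 (mod 1739)
10^256 ≡ 1654^2 = 2735716 ≡ 269 (mod 1739)
10^512 ≡ 269^2 = 72361 ≡ 1062 (mod 1739)
869 = 512 + 256 + 64 + 32 + 4 + 1 in binary powers of 2.
So 10^869 ≡ 1062 · 269 · 1601 · 1469 · 1305 · 10 ≡ 655 (mod 1739).
Squaring chain: 655; never reaches −1, so base 10 is a Miller–Rabin witness that 1739 is composite.

655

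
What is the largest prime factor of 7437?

7437 = 3 · 2479
2479 = 37 · 67
67 is prime.
So 7437 = 3 · 37 · 67; the largest prime factor is 67.

67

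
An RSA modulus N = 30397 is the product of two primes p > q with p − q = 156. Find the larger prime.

Since p = q + 156, we have 30397 = q(q + 156), so q² + 156q − 30397 = 0.
Discriminant: 156² + 4·30397 = 24336 + 121588 = 145924; √145924 = 382.
q = (−156 + 382)/2 = 113, and p = q + 156 = 269.
Check: 113 · 269 = 30397.

269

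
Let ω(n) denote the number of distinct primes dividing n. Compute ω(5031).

3

5031 = 3^2 · 559
559 = 13 · 43
5031 = 3^2 · 13 · 43, which has 3 distinct prime factors.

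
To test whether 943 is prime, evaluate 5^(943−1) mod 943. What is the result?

5^1 ≡ 5 (mod 943)
5^2 ≡ 5^2 = 25 ≡ 25 (mod 943)
5^4 ≡ 25^2 = 625 ≡ 625 (mod 943)
5^8 ≡ 625^2 = 390625 ≡ 223 (mod 943)
5^16 ≡ 223^2 = 49729 ≡ 693 (mod 943)
5^32 ≡ 693^2 = 480249 ≡ 262 (mod 943)
5^64 ≡ 262^2 = 68644 ≡ 748 (mod 943)
5^128 ≡ 748^2 = 559504 ≡ 305 (mod 943)
5^256 ≡ 305^2 = 93025 ≡ 611 (mod 943)
5^512 ≡ 611^2 = 373321 ≡ 836 (mod 943)
942 = 512 + 256 + 128 + 32 + 8 + 4 + 2 in binary powers of 2.
So 5^942 ≡ 836 · 611 · 305 · 262 · 223 · 625 · 25 ≡ 558 (mod 943).
Since 558 ≠ 1, base 5 is a Fermat witness: 943 is composite.

558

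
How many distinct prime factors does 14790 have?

5

14790 = 2 · 7395
7395 = 3 · 2465
2465 = 5 · 493
493 = 17 · 29
14790 = 2 · 3 · 5 · 17 · 29, which has 5 distinct prime factors.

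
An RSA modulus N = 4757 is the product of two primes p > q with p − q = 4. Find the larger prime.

71

Since p = q + 4, we have 4757 = q(q + 4), so q² + 4q − 4757 = 0.
Discriminant: 4² + 4·4757 = 16 + 19028 = 19044; √19044 = 138.
q = (−4 + 138)/2 = 67, and p = q + 4 = 71.
Check: 67 · 71 = 4757.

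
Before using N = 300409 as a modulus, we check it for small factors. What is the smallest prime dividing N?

300409 is odd.
Digit sum 16, not divisible by 3.
Ends in 9: not divisible by 5.
7: 300409 = 7·42915 + 4
11: 300409 = 11·27309 + 10
13: 300409 = 13·23108 + 5
17: 300409 = 17·17671 + 2
19: 300409 = 19·15811

19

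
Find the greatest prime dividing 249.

249 = 3 · 83
83 is prime.
So 249 = 3 · 83; the largest prime factor is 83.

83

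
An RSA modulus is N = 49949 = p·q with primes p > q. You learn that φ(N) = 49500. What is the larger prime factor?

251

φ(n) = (p−1)(q−1) = n − (p+q) + 1, so p + q = 49949 − 49500 + 1 = 450.
p and q are the roots of t² − 450t + 49949 = 0.
Discriminant: 450² − 4·49949 = 202500 − 199796 = 2704; √2704 = 52.
q = (450 − 52)/2 = 199, p = (450 + 52)/2 = 251.
Check: 199 · 251 = 49949.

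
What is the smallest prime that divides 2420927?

41

2420927 is odd.
Digit sum 26, not divisible by 3.
Ends in 7: not divisible by 5.
7: 2420927 = 7·345846 + 5
11: 2420927 = 11·220084 + 3
13: 2420927 = 13·186225 + 2
17: 2420927 = 17·142407 + 8
19: 2420927 = 19·127417 + 4
23: 2420927 = 23·105257 + 16
29: 2420927 = 29·83480 + 7
31: 2420927 = 31·78094 + 13
37: 2420927 = 37·65430 + 17
41: 2420927 = 41·59047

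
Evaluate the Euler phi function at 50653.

Factor: 50653 = 37^3.
φ(50653) = 37^2·(37−1) = 49284.

49284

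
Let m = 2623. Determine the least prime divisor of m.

43

2623 is odd.
Digit sum 13, not divisible by 3.
Ends in 3: not divisible by 5.
7: 2623 = 7·374 + 5
11: 2623 = 11·238 + 5
13: 2623 = 13·201 + 10
17: 2623 = 17·154 + 5
19: 2623 = 19·138 + 1
23: 2623 = 23·114 + 1
29: 2623 = 29·90 + 13
31: 2623 = 31·84 + 19
37: 2623 = 37·70 + 33
41: 2623 = 41·63 + 40
43: 2623 = 43·61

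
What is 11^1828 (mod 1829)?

11^1 ≡ 11 (mod 1829)
11^2 ≡ 11^2 = 121 ≡ 121 (mod 1829)
11^4 ≡ 121^2 = 14641 ≡ 9 (mod 1829)
11^8 ≡ 9^2 = 81 ≡ 81 (mod 1829)
11^16 ≡ 81^2 = 6561 ≡ 1074 (mod 1829)
11^32 ≡ 1074^2 = 1153476 ≡ 1206 (mod 1829)
11^64 ≡ 1206^2 = 1454436 ≡ 381 (mod 1829)
11^128 ≡ 381^2 = 145161 ≡ 670 (mod 1829)
11^256 ≡ 670^2 = 448900 ≡ 795 (mod 1829)
11^512 ≡ 795^2 = 632025 ≡ 1020 (mod 1829)
11^1024 ≡ 1020^2 = 1040400 ≡ 1528 (mod 1829)
1828 = 1024 + 512 + 256 + 32 + 4 in binary powers of 2.
So 11^1828 ≡ 1528 · 1020 · 795 · 1206 · 9 ≡ 1405 (mod 1829).
Since 1405 ≠ 1, base 11 is a Fermat witness: 1829 is composite.

1405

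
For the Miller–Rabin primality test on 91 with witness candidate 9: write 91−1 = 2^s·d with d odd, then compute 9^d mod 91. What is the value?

1

91 − 1 = 90 = 2^1 · 45, so d = 45.
9^1 ≡ 9 (mod 91)
9^2 ≡ 9^2 = 81 ≡ 81 (mod 91)
9^4 ≡ 81^2 = 6561 ≡ 9 (mod 91)
9^8 ≡ 9^2 = 81 ≡ 81 (mod 91)
9^16 ≡ 81^2 = 6561 ≡ 9 (mod 91)
9^32 ≡ 9^2 = 81 ≡ 81 (mod 91)
45 = 32 + 8 + 4 + 1 in binary powers of 2.
So 9^45 ≡ 81 · 81 · 9 · 9 ≡ 1 (mod 91).
Since 9^d ≡ 1 (mod 91), base 9 does not prove 91 composite.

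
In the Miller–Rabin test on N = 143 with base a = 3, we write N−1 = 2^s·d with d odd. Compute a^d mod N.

113

143 − 1 = 142 = 2^1 · 71, so d = 71.
3^1 ≡ 3 (mod 143)
3^2 ≡ 3^2 = 9 ≡ 9 (mod 143)
3^4 ≡ 9^2 = 81 ≡ 81 (mod 143)
3^8 ≡ 81^2 = 6561 ≡ 126 (mod 143)
3^16 ≡ 126^2 = 15876 ≡ 3 (mod 143)
3^32 ≡ 3^2 = 9 ≡ 9 (mod 143)
3^64 ≡ 9^2 = 81 ≡ 81 (mod 143)
71 = 64 + 4 + 2 + 1 in binary powers of 2.
So 3^71 ≡ 81 · 81 · 9 · 3 ≡ 113 (mod 143).
Squaring chain: 113; never reaches −1, so base 3 is a Miller–Rabin witness that 143 is composite.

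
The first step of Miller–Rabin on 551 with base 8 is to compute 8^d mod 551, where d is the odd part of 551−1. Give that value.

449

551 − 1 = 550 = 2^1 · 275, so d = 275.
8^1 ≡ 8 (mod 551)
8^2 ≡ 8^2 = 64 ≡ 64 (mod 551)
8^4 ≡ 64^2 = 4096 ≡ 239 (mod 551)
8^8 ≡ 239^2 = 57121 ≡ 368 (mod 551)
8^16 ≡ 368^2 = 135424 ≡ 429 (mod 551)
8^32 ≡ 429^2 = 184041 ≡ 7 (mod 551)
8^64 ≡ 7^2 = 49 ≡ 49 (mod 551)
8^128 ≡ 49^2 = 2401 ≡ 197 (mod 551)
8^256 ≡ 197^2 = 38809 ≡ 239 (mod 551)
275 = 256 + 16 + 2 + 1 in binary powers of 2.
So 8^275 ≡ 239 · 429 · 64 · 8 ≡ 449 (mod 551).
Squaring chain: 449; never reaches −1, so base 8 is a Miller–Rabin witness that 551 is composite.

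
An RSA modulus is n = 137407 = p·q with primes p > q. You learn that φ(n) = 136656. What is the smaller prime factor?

313

φ(n) = (p−1)(q−1) = n − (p+q) + 1, so p + q = 137407 − 136656 + 1 = 752.
p and q are the roots of t² − 752t + 137407 = 0.
Discriminant: 752² − 4·137407 = 565504 − 549628 = 15876; √15876 = 126.
q = (752 − 126)/2 = 313, p = (752 + 126)/2 = 439.
Check: 313 · 439 = 137407.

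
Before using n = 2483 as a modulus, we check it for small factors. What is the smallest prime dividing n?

13

2483 is odd.
Digit sum 17, not divisible by 3.
Ends in 3: not divisible by 5.
7: 2483 = 7·354 + 5
11: 2483 = 11·225 + 8
13: 2483 = 13·191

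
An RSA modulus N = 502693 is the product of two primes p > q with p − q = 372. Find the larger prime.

Since p = q + 372, we have 502693 = q(q + 372), so q² + 372q − 502693 = 0.
Discriminant: 372² + 4·502693 = 138384 + 2010772 = 2149156; √2149156 = 1466.
q = (−372 + 1466)/2 = 547, and p = q + 372 = 919.
Check: 547 · 919 = 502693.

919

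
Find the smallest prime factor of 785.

785 is odd.
Digit sum 20, not divisible by 3.
Ends in 5: divisible by 5.

5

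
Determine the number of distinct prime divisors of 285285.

285285 = 3 · 95095
95095 = 5 · 19019
19019 = 7 · 2717
2717 = 11 · 247
247 = 13 · 19
285285 = 3 · 5 · 7 · 11 · 13 · 19, which has 6 distinct prime factors.

6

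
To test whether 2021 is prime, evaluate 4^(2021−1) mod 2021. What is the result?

385

4^1 ≡ 4 (mod 2021)
4^2 ≡ 4^2 = 16 ≡ 16 (mod 2021)
4^4 ≡ 16^2 = 256 ≡ 256 (mod 2021)
4^8 ≡ 256^2 = 65536 ≡ 864 (mod 2021)
4^16 ≡ 864^2 = 746496 ≡ 747 (mod 2021)
4^32 ≡ 747^2 = 558009 ≡ 213 (mod 2021)
4^64 ≡ 213^2 = 45369 ≡ 907 (mod 2021)
4^128 ≡ 907^2 = 822649 ≡ 102 (mod 2021)
4^256 ≡ 102^2 = 10404 ≡ 299 (mod 2021)
4^512 ≡ 299^2 = 89401 ≡ 477 (mod 2021)
4^1024 ≡ 477^2 = 227529 ≡ 1177 (mod 2021)
2020 = 1024 + 512 + 256 + 128 + 64 + 32 + 4 in binary powers of 2.
So 4^2020 ≡ 1177 · 477 · 299 · 102 · 907 · 213 · 256 ≡ 385 (mod 2021).
Since 385 ≠ 1, base 4 is a Fermat witness: 2021 is composite.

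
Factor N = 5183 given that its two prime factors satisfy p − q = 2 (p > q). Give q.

71

Since p = q + 2, we have 5183 = q(q + 2), so q² + 2q − 5183 = 0.
Discriminant: 2² + 4·5183 = 4 + 20732 = 20736; √20736 = 144.
q = (−2 + 144)/2 = 71, and p = q + 2 = 73.
Check: 71 · 73 = 5183.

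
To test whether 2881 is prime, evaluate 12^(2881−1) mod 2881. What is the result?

2744

12^1 ≡ 12 (mod 2881)
12^2 ≡ 12^2 = 144 ≡ 144 (mod 2881)
12^4 ≡ 144^2 = 20736 ≡ 569 (mod 2881)
12^8 ≡ 569^2 = 323761 ≡ 1089 (mod 2881)
12^16 ≡ 1089^2 = 1185921 ≡ 1830 (mod 2881)
12^32 ≡ 1830^2 = 3348900 ≡ 1178 (mod 2881)
12^64 ≡ 1178^2 = 1387684 ≡ 1923 (mod 2881)
12^128 ≡ 1923^2 = 3697929 ≡ 1606 (mod 2881)
12^256 ≡ 1606^2 = 2579236 ≡ 741 (mod 2881)
12^512 ≡ 741^2 = 549081 ≡ 1691 (mod 2881)
12^1024 ≡ 1691^2 = 2859481 ≡ 1529 (mod 2881)
12^2048 ≡ 1529^2 = 2337841 ≡ 1350 (mod 2881)
2880 = 2048 + 512 + 256 + 64 in binary powers of 2.
So 12^2880 ≡ 1350 · 1691 · 741 · 1923 ≡ 2744 (mod 2881).
Since 2744 ≠ 1, base 12 is a Fermat witness: 2881 is composite.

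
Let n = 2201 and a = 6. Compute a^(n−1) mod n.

1823

6^1 ≡ 6 (mod 2201)
6^2 ≡ 6^2 = 36 ≡ 36 (mod 2201)
6^4 ≡ 36^2 = 1296 ≡ 1296 (mod 2201)
6^8 ≡ 1296^2 = 1679616 ≡ 253 (mod 2201)
6^16 ≡ 253^2 = 64009 ≡ 180 (mod 2201)
6^32 ≡ 180^2 = 32400 ≡ 1586 (mod 2201)
6^64 ≡ 1586^2 = 2515396 ≡ 1854 (mod 2201)
6^128 ≡ 1854^2 = 3437316 ≡ 1555 (mod 2201)
6^256 ≡ 1555^2 = 2418025 ≡ 1327 (mod 2201)
6^512 ≡ 1327^2 = 1760929 ≡ 129 (mod 2201)
6^1024 ≡ 129^2 = 16641 ≡ 1234 (mod 2201)
6^2048 ≡ 1234^2 = 1522756 ≡ 1865 (mod 2201)
2200 = 2048 + 128 + 16 + 8 in binary powers of 2.
So 6^2200 ≡ 1865 · 1555 · 180 · 253 ≡ 1823 (mod 2201).
Since 1823 ≠ 1, base 6 is a Fermat witness: 2201 is composite.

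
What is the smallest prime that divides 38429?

83

38429 is odd.
Digit sum 26, not divisible by 3.
Ends in 9: not divisible by 5.
7: 38429 = 7·5489 + 6
11: 38429 = 11·3493 + 6
13: 38429 = 13·2956 + 1
17: 38429 = 17·2260 + 9
19: 38429 = 19·2022 + 11
23: 38429 = 23·1670 + 19
29: 38429 = 29·1325 + 4
31: 38429 = 31·1239 + 20
37: 38429 = 37·1038 + 23
41: 38429 = 41·937 + 12
43: 38429 = 43·893 + 30
47: 38429 = 47·817 + 30
53: 38429 = 53·725 + 4
59: 38429 = 59·651 + 20
61: 38429 = 61·629 + 60
67: 38429 = 67·573 + 38
71: 38429 = 71·541 + 18
73: 38429 = 73·526 + 31
79: 38429 = 79·486 + 35
83: 38429 = 83·463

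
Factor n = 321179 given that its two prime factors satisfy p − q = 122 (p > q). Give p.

631

Since p = q + 122, we have 321179 = q(q + 122), so q² + 122q − 321179 = 0.
Discriminant: 122² + 4·321179 = 14884 + 1284716 = 1299600; √1299600 = 1140.
q = (−122 + 1140)/2 = 509, and p = q + 122 = 631.
Check: 509 · 631 = 321179.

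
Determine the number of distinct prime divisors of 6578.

6578 = 2 · 3289
3289 = 11 · 299
299 = 13 · 23
6578 = 2 · 11 · 13 · 23, which has 4 distinct prime factors.

4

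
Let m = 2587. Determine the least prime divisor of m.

2587 is odd.
Digit sum 22, not divisible by 3.
Ends in 7: not divisible by 5.
7: 2587 = 7·369 + 4
11: 2587 = 11·235 + 2
13: 2587 = 13·199

13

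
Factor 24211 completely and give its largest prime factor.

24211 = 11 · 2201
2201 = 31 · 71
71 is prime.
So 24211 = 11 · 31 · 71; the largest prime factor is 71.

71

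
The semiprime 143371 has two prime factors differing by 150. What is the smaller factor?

311

Since p = q + 150, we have 143371 = q(q + 150), so q² + 150q − 143371 = 0.
Discriminant: 150² + 4·143371 = 22500 + 573484 = 595984; √595984 = 772.
q = (−150 + 772)/2 = 311, and p = q + 150 = 461.
Check: 311 · 461 = 143371.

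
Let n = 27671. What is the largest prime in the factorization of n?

27671 = 7 · 3953
3953 = 59 · 67
67 is prime.
So 27671 = 7 · 59 · 67; the largest prime factor is 67.

67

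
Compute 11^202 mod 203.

67

11^1 ≡ 11 (mod 203)
11^2 ≡ 11^2 = 121 ≡ 121 (mod 203)
11^4 ≡ 121^2 = 14641 ≡ 25 (mod 203)
11^8 ≡ 25^2 = 625 ≡ 16 (mod 203)
11^16 ≡ 16^2 = 256 ≡ 53 (mod 203)
11^32 ≡ 53^2 = 2809 ≡ 170 (mod 203)
11^64 ≡ 170^2 = 28900 ≡ 74 (mod 203)
11^128 ≡ 74^2 = 5476 ≡ 198 (mod 203)
202 = 128 + 64 + 8 + 2 in binary powers of 2.
So 11^202 ≡ 198 · 74 · 16 · 121 ≡ 67 (mod 203).
Since 67 ≠ 1, base 11 is a Fermat witness: 203 is composite.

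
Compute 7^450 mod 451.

7^1 ≡ 7 (mod 451)
7^2 ≡ 7^2 = 49 ≡ 49 (mod 451)
7^4 ≡ 49^2 = 2401 ≡ 146 (mod 451)
7^8 ≡ 146^2 = 21316 ≡ 119 (mod 451)
7^16 ≡ 119^2 = 14161 ≡ 180 (mod 451)
7^32 ≡ 180^2 = 32400 ≡ 379 (mod 451)
7^64 ≡ 379^2 = 143641 ≡ 223 (mod 451)
7^128 ≡ 223^2 = 49729 ≡ 119 (mod 451)
7^256 ≡ 119^2 = 14161 ≡ 180 (mod 451)
450 = 256 + 128 + 64 + 2 in binary powers of 2.
So 7^450 ≡ 180 · 119 · 223 · 49 ≡ 419 (mod 451).
Since 419 ≠ 1, base 7 is a Fermat witness: 451 is composite.

419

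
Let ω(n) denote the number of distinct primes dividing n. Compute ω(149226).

6

149226 = 2 · 74613
74613 = 3 · 24871
24871 = 7 · 3553
3553 = 11 · 323
323 = 17 · 19
149226 = 2 · 3 · 7 · 11 · 17 · 19, which has 6 distinct prime factors.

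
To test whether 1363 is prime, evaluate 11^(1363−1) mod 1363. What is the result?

11^1 ≡ 11 (mod 1363)
11^2 ≡ 11^2 = 121 ≡ 121 (mod 1363)
11^4 ≡ 121^2 = 14641 ≡ 1011 (mod 1363)
11^8 ≡ 1011^2 = 1022121 ≡ 1234 (mod 1363)
11^16 ≡ 1234^2 = 1522756 ≡ 285 (mod 1363)
11^32 ≡ 285^2 = 81225 ≡ 808 (mod 1363)
11^64 ≡ 808^2 = 652864 ≡ 1350 (mod 1363)
11^128 ≡ 1350^2 = 1822500 ≡ 169 (mod 1363)
11^256 ≡ 169^2 = 28561 ≡ 1301 (mod 1363)
11^512 ≡ 1301^2 = 1692601 ≡ 1118 (mod 1363)
11^1024 ≡ 1118^2 = 1249924 ≡ 53 (mod 1363)
1362 = 1024 + 256 + 64 + 16 + 2 in binary powers of 2.
So 11^1362 ≡ 53 · 1301 · 1350 · 285 · 121 ≡ 1193 (mod 1363).
Since 1193 ≠ 1, base 11 is a Fermat witness: 1363 is composite.

1193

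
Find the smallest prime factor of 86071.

17

86071 is odd.
Digit sum 22, not divisible by 3.
Ends in 1: not divisible by 5.
7: 86071 = 7·12295 + 6
11: 86071 = 11·7824 + 7
13: 86071 = 13·6620 + 11
17: 86071 = 17·5063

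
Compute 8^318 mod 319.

236

8^1 ≡ 8 (mod 319)
8^2 ≡ 8^2 = 64 ≡ 64 (mod 319)
8^4 ≡ 64^2 = 4096 ≡ 268 (mod 319)
8^8 ≡ 268^2 = 71824 ≡ 49 (mod 319)
8^16 ≡ 49^2 = 2401 ≡ 168 (mod 319)
8^32 ≡ 168^2 = 28224 ≡ 152 (mod 319)
8^64 ≡ 152^2 = 23104 ≡ 136 (mod 319)
8^128 ≡ 136^2 = 18496 ≡ 313 (mod 319)
8^256 ≡ 313^2 = 97969 ≡ 36 (mod 319)
318 = 256 + 32 + 16 + 8 + 4 + 2 in binary powers of 2.
So 8^318 ≡ 36 · 152 · 168 · 49 · 268 · 64 ≡ 236 (mod 319).
Since 236 ≠ 1, base 8 is a Fermat witness: 319 is composite.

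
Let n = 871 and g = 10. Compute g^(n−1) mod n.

625

10^1 ≡ 10 (mod 871)
10^2 ≡ 10^2 = 100 ≡ 100 (mod 871)
10^4 ≡ 100^2 = 10000 ≡ 419 (mod 871)
10^8 ≡ 419^2 = 175561 ≡ 490 (mod 871)
10^16 ≡ 490^2 = 240100 ≡ 575 (mod 871)
10^32 ≡ 575^2 = 330625 ≡ 516 (mod 871)
10^64 ≡ 516^2 = 266256 ≡ 601 (mod 871)
10^128 ≡ 601^2 = 361201 ≡ 607 (mod 871)
10^256 ≡ 607^2 = 368449 ≡ 16 (mod 871)
10^512 ≡ 16^2 = 256 ≡ 256 (mod 871)
870 = 512 + 256 + 64 + 32 + 4 + 2 in binary powers of 2.
So 10^870 ≡ 256 · 16 · 601 · 516 · 419 · 100 ≡ 625 (mod 871).
Since 625 ≠ 1, base 10 is a Fermat witness: 871 is composite.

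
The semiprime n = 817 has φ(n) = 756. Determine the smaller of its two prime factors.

φ(n) = (p−1)(q−1) = n − (p+q) + 1, so p + q = 817 − 756 + 1 = 62.
p and q are the roots of t² − 62t + 817 = 0.
Discriminant: 62² − 4·817 = 3844 − 3268 = 576; √576 = 24.
q = (62 − 24)/2 = 19, p = (62 + 24)/2 = 43.
Check: 19 · 43 = 817.

19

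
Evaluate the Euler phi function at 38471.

34560

Factor: 38471 = 17 · 31 · 73.
φ(38471) = (17−1) · (31−1) · (73−1) = 16 · 30 · 72 = 34560.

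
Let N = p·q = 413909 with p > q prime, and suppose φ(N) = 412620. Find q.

φ(n) = (p−1)(q−1) = n − (p+q) + 1, so p + q = 413909 − 412620 + 1 = 1290.
p and q are the roots of t² − 1290t + 413909 = 0.
Discriminant: 1290² − 4·413909 = 1664100 − 1655636 = 8464; √8464 = 92.
q = (1290 − 92)/2 = 599, p = (1290 + 92)/2 = 691.
Check: 599 · 691 = 413909.

599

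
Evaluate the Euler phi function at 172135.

Factor: 172135 = 5 · 173 · 199.
φ(172135) = (5−1) · (173−1) · (199−1) = 4 · 172 · 198 = 136224.

136224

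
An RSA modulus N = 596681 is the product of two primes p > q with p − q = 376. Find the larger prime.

983

Since p = q + 376, we have 596681 = q(q + 376), so q² + 376q − 596681 = 0.
Discriminant: 376² + 4·596681 = 141376 + 2386724 = 2528100; √2528100 = 1590.
q = (−376 + 1590)/2 = 607, and p = q + 376 = 983.
Check: 607 · 983 = 596681.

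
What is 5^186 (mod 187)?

60

5^1 ≡ 5 (mod 187)
5^2 ≡ 5^2 = 25 ≡ 25 (mod 187)
5^4 ≡ 25^2 = 625 ≡ 64 (mod 187)
5^8 ≡ 64^2 = 4096 ≡ 169 (mod 187)
5^16 ≡ 169^2 = 28561 ≡ 137 (mod 187)
5^32 ≡ 137^2 = 18769 ≡ 69 (mod 187)
5^64 ≡ 69^2 = 4761 ≡ 86 (mod 187)
5^128 ≡ 86^2 = 7396 ≡ 103 (mod 187)
186 = 128 + 32 + 16 + 8 + 2 in binary powers of 2.
So 5^186 ≡ 103 · 69 · 137 · 169 · 25 ≡ 60 (mod 187).
Since 60 ≠ 1, base 5 is a Fermat witness: 187 is composite.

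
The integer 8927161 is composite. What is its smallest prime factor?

8927161 is odd.
Digit sum 34, not divisible by 3.
Ends in 1: not divisible by 5.
7: 8927161 = 7·1275308 + 5
11: 8927161 = 11·811560 + 1
13: 8927161 = 13·686704 + 9
17: 8927161 = 17·525127 + 2
19: 8927161 = 19·469850 + 11
23: 8927161 = 23·388137 + 10
29: 8927161 = 29·307833 + 4
31: 8927161 = 31·287972 + 29
37: 8927161 = 37·241274 + 23
41: 8927161 = 41·217735 + 26
43: 8927161 = 43·207608 + 17
47: 8927161 = 47·189939 + 28
53: 8927161 = 53·168437

53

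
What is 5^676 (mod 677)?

1

5^1 ≡ 5 (mod 677)
5^2 ≡ 5^2 = 25 ≡ 25 (mod 677)
5^4 ≡ 25^2 = 625 ≡ 625 (mod 677)
5^8 ≡ 625^2 = 390625 ≡ 673 (mod 677)
5^16 ≡ 673^2 = 452929 ≡ 16 (mod 677)
5^32 ≡ 16^2 = 256 ≡ 256 (mod 677)
5^64 ≡ 256^2 = 65536 ≡ 544 (mod 677)
5^128 ≡ 544^2 = 295936 ≡ 87 (mod 677)
5^256 ≡ 87^2 = 7569 ≡ 122 (mod 677)
5^512 ≡ 122^2 = 14884 ≡ 667 (mod 677)
676 = 512 + 128 + 32 + 4 in binary powers of 2.
So 5^676 ≡ 667 · 87 · 256 · 625 ≡ 1 (mod 677).
Since the result is 1, base 5 gives no evidence that 677 is composite.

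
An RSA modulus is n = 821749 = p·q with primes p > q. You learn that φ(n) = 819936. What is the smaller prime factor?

877

φ(n) = (p−1)(q−1) = n − (p+q) + 1, so p + q = 821749 − 819936 + 1 = 1814.
p and q are the roots of t² − 1814t + 821749 = 0.
Discriminant: 1814² − 4·821749 = 3290596 − 3286996 = 3600; √3600 = 60.
q = (1814 − 60)/2 = 877, p = (1814 + 60)/2 = 937.
Check: 877 · 937 = 821749.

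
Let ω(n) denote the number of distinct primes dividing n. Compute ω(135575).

4

135575 = 5^2 · 5423
5423 = 11 · 493
493 = 17 · 29
135575 = 5^2 · 11 · 17 · 29, which has 4 distinct prime factors.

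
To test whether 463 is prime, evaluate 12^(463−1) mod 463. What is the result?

12^1 ≡ 12 (mod 463)
12^2 ≡ 12^2 = 144 ≡ 144 (mod 463)
12^4 ≡ 144^2 = 20736 ≡ 364 (mod 463)
12^8 ≡ 364^2 = 132496 ≡ 78 (mod 463)
12^16 ≡ 78^2 = 6084 ≡ 65 (mod 463)
12^32 ≡ 65^2 = 4225 ≡ 58 (mod 463)
12^64 ≡ 58^2 = 3364 ≡ 123 (mod 463)
12^128 ≡ 123^2 = 15129 ≡ 313 (mod 463)
12^256 ≡ 313^2 = 97969 ≡ 276 (mod 463)
462 = 256 + 128 + 64 + 8 + 4 + 2 in binary powers of 2.
So 12^462 ≡ 276 · 313 · 123 · 78 · 364 · 144 ≡ 1 (mod 463).
Since the result is 1, base 12 gives no evidence that 463 is composite.

1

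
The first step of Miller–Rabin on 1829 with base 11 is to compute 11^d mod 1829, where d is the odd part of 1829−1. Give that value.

974

1829 − 1 = 1828 = 2^2 · 457, so d = 457.
11^1 ≡ 11 (mod 1829)
11^2 ≡ 11^2 = 121 ≡ 121 (mod 1829)
11^4 ≡ 121^2 = 14641 ≡ 9 (mod 1829)
11^8 ≡ 9^2 = 81 ≡ 81 (mod 1829)
11^16 ≡ 81^2 = 6561 ≡ 1074 (mod 1829)
11^32 ≡ 1074^2 = 1153476 ≡ 1206 (mod 1829)
11^64 ≡ 1206^2 = 1454436 ≡ 381 (mod 1829)
11^128 ≡ 381^2 = 145161 ≡ 670 (mod 1829)
11^256 ≡ 670^2 = 448900 ≡ 795 (mod 1829)
457 = 256 + 128 + 64 + 8 + 1 in binary powers of 2.
So 11^457 ≡ 795 · 670 · 381 · 81 · 11 ≡ 974 (mod 1829).
Squaring chain: 974 → 1254; never reaches −1, so base 11 is a Miller–Rabin witness that 1829 is composite.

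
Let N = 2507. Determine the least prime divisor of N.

23

2507 is odd.
Digit sum 14, not divisible by 3.
Ends in 7: not divisible by 5.
7: 2507 = 7·358 + 1
11: 2507 = 11·227 + 10
13: 2507 = 13·192 + 11
17: 2507 = 17·147 + 8
19: 2507 = 19·131 + 18
23: 2507 = 23·109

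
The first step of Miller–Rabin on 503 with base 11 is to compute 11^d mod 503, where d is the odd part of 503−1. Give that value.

1

503 − 1 = 502 = 2^1 · 251, so d = 251.
11^1 ≡ 11 (mod 503)
11^2 ≡ 11^2 = 121 ≡ 121 (mod 503)
11^4 ≡ 121^2 = 14641 ≡ 54 (mod 503)
11^8 ≡ 54^2 = 2916 ≡ 401 (mod 503)
11^16 ≡ 401^2 = 160801 ≡ 344 (mod 503)
11^32 ≡ 344^2 = 118336 ≡ 131 (mod 503)
11^64 ≡ 131^2 = 17161 ≡ 59 (mod 503)
11^128 ≡ 59^2 = 3481 ≡ 463 (mod 503)
251 = 128 + 64 + 32 + 16 + 8 + 2 + 1 in binary powers of 2.
So 11^251 ≡ 463 · 59 · 131 · 344 · 401 · 121 · 11 ≡ 1 (mod 503).
Since 11^d ≡ 1 (mod 503), base 11 does not prove 503 composite.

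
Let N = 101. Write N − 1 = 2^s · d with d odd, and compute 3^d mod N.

101 − 1 = 100 = 2^2 · 25, so d = 25.
3^1 ≡ 3 (mod 101)
3^2 ≡ 3^2 = 9 ≡ 9 (mod 101)
3^4 ≡ 9^2 = 81 ≡ 81 (mod 101)
3^8 ≡ 81^2 = 6561 ≡ 97 (mod 101)
3^16 ≡ 97^2 = 9409 ≡ 16 (mod 101)
25 = 16 + 8 + 1 in binary powers of 2.
So 3^25 ≡ 16 · 97 · 3 ≡ 10 (mod 101).
Squaring chain: 10 → 100; reaches −1, so base 3 does not prove 101 composite.

10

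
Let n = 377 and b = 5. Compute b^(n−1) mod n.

326

5^1 ≡ 5 (mod 377)
5^2 ≡ 5^2 = 25 ≡ 25 (mod 377)
5^4 ≡ 25^2 = 625 ≡ 248 (mod 377)
5^8 ≡ 248^2 = 61504 ≡ 53 (mod 377)
5^16 ≡ 53^2 = 2809 ≡ 170 (mod 377)
5^32 ≡ 170^2 = 28900 ≡ 248 (mod 377)
5^64 ≡ 248^2 = 61504 ≡ 53 (mod 377)
5^128 ≡ 53^2 = 2809 ≡ 170 (mod 377)
5^256 ≡ 170^2 = 28900 ≡ 248 (mod 377)
376 = 256 + 64 + 32 + 16 + 8 in binary powers of 2.
So 5^376 ≡ 248 · 53 · 248 · 170 · 53 ≡ 326 (mod 377).
Since 326 ≠ 1, base 5 is a Fermat witness: 377 is composite.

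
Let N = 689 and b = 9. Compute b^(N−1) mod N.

100

9^1 ≡ 9 (mod 689)
9^2 ≡ 9^2 = 81 ≡ 81 (mod 689)
9^4 ≡ 81^2 = 6561 ≡ 360 (mod 689)
9^8 ≡ 360^2 = 129600 ≡ 68 (mod 689)
9^16 ≡ 68^2 = 4624 ≡ 490 (mod 689)
9^32 ≡ 490^2 = 240100 ≡ 328 (mod 689)
9^64 ≡ 328^2 = 107584 ≡ 100 (mod 689)
9^128 ≡ 100^2 = 10000 ≡ 354 (mod 689)
9^256 ≡ 354^2 = 125316 ≡ 607 (mod 689)
9^512 ≡ 607^2 = 368449 ≡ 523 (mod 689)
688 = 512 + 128 + 32 + 16 in binary powers of 2.
So 9^688 ≡ 523 · 354 · 328 · 490 ≡ 100 (mod 689).
Since 100 ≠ 1, base 9 is a Fermat witness: 689 is composite.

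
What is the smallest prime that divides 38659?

67

38659 is odd.
Digit sum 31, not divisible by 3.
Ends in 9: not divisible by 5.
7: 38659 = 7·5522 + 5
11: 38659 = 11·3514 + 5
13: 38659 = 13·2973 + 10
17: 38659 = 17·2274 + 1
19: 38659 = 19·2034 + 13
23: 38659 = 23·1680 + 19
29: 38659 = 29·1333 + 2
31: 38659 = 31·1247 + 2
37: 38659 = 37·1044 + 31
41: 38659 = 41·942 + 37
43: 38659 = 43·899 + 2
47: 38659 = 47·822 + 25
53: 38659 = 53·729 + 22
59: 38659 = 59·655 + 14
61: 38659 = 61·633 + 46
67: 38659 = 67·577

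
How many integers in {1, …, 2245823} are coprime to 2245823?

2194200

Factor: 2245823 = 107 · 139 · 151.
φ(2245823) = (107−1) · (139−1) · (151−1) = 106 · 138 · 150 = 2194200.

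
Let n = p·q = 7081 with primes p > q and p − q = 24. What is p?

97

Since p = q + 24, we have 7081 = q(q + 24), so q² + 24q − 7081 = 0.
Discriminant: 24² + 4·7081 = 576 + 28324 = 28900; √28900 = 170.
q = (−24 + 170)/2 = 73, and p = q + 24 = 97.
Check: 73 · 97 = 7081.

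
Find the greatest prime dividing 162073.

162073 = 41 · 3953
3953 = 59 · 67
67 is prime.
So 162073 = 41 · 59 · 67; the largest prime factor is 67.

67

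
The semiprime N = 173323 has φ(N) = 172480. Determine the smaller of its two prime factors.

353

φ(n) = (p−1)(q−1) = n − (p+q) + 1, so p + q = 173323 − 172480 + 1 = 844.
p and q are the roots of t² − 844t + 173323 = 0.
Discriminant: 844² − 4·173323 = 712336 − 693292 = 19044; √19044 = 138.
q = (844 − 138)/2 = 353, p = (844 + 138)/2 = 491.
Check: 353 · 491 = 173323.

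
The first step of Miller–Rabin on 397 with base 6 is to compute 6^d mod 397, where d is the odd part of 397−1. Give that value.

334

397 − 1 = 396 = 2^2 · 99, so d = 99.
6^1 ≡ 6 (mod 397)
6^2 ≡ 6^2 = 36 ≡ 36 (mod 397)
6^4 ≡ 36^2 = 1296 ≡ 105 (mod 397)
6^8 ≡ 105^2 = 11025 ≡ 306 (mod 397)
6^16 ≡ 306^2 = 93636 ≡ 341 (mod 397)
6^32 ≡ 341^2 = 116281 ≡ 357 (mod 397)
6^64 ≡ 357^2 = 127449 ≡ 12 (mod 397)
99 = 64 + 32 + 2 + 1 in binary powers of 2.
So 6^99 ≡ 12 · 357 · 36 · 6 ≡ 334 (mod 397).
Squaring chain: 334 → 396; reaches −1, so base 6 does not prove 397 composite.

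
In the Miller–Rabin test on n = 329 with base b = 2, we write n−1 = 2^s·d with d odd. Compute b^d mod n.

25

329 − 1 = 328 = 2^3 · 41, so d = 41.
2^1 ≡ 2 (mod 329)
2^2 ≡ 2^2 = 4 ≡ 4 (mod 329)
2^4 ≡ 4^2 = 16 ≡ 16 (mod 329)
2^8 ≡ 16^2 = 256 ≡ 256 (mod 329)
2^16 ≡ 256^2 = 65536 ≡ 65 (mod 329)
2^32 ≡ 65^2 = 4225 ≡ 277 (mod 329)
41 = 32 + 8 + 1 in binary powers of 2.
So 2^41 ≡ 277 · 256 · 2 ≡ 25 (mod 329).
Squaring chain: 25 → 296 → 102; never reaches −1, so base 2 is a Miller–Rabin witness that 329 is composite.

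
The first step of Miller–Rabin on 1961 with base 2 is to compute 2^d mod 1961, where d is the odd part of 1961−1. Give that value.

1874

1961 − 1 = 1960 = 2^3 · 245, so d = 245.
2^1 ≡ 2 (mod 1961)
2^2 ≡ 2^2 = 4 ≡ 4 (mod 1961)
2^4 ≡ 4^2 = 16 ≡ 16 (mod 1961)
2^8 ≡ 16^2 = 256 ≡ 256 (mod 1961)
2^16 ≡ 256^2 = 65536 ≡ 823 (mod 1961)
2^32 ≡ 823^2 = 677329 ≡ 784 (mod 1961)
2^64 ≡ 784^2 = 614656 ≡ 863 (mod 1961)
2^128 ≡ 863^2 = 744769 ≡ 1550 (mod 1961)
245 = 128 + 64 + 32 + 16 + 4 + 1 in binary powers of 2.
So 2^245 ≡ 1550 · 863 · 784 · 823 · 16 · 2 ≡ 1874 (mod 1961).
Squaring chain: 1874 → 1686 → 1107; never reaches −1, so base 2 is a Miller–Rabin witness that 1961 is composite.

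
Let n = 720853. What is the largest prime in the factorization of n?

720853 = 7 · 102979
102979 = 29 · 3551
3551 = 53 · 67
67 is prime.
So 720853 = 7 · 29 · 53 · 67; the largest prime factor is 67.

67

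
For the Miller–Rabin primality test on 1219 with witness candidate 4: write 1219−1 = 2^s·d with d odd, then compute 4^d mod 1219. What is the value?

785

1219 − 1 = 1218 = 2^1 · 609, so d = 609.
4^1 ≡ 4 (mod 1219)
4^2 ≡ 4^2 = 16 ≡ 16 (mod 1219)
4^4 ≡ 16^2 = 256 ≡ 256 (mod 1219)
4^8 ≡ 256^2 = 65536 ≡ 929 (mod 1219)
4^16 ≡ 929^2 = 863041 ≡ 1208 (mod 1219)
4^32 ≡ 1208^2 = 1459264 ≡ 121 (mod 1219)
4^64 ≡ 121^2 = 14641 ≡ 13 (mod 1219)
4^128 ≡ 13^2 = 169 ≡ 169 (mod 1219)
4^256 ≡ 169^2 = 28561 ≡ 524 (mod 1219)
4^512 ≡ 524^2 = 274576 ≡ 301 (mod 1219)
609 = 512 + 64 + 32 + 1 in binary powers of 2.
So 4^609 ≡ 301 · 13 · 121 · 4 ≡ 785 (mod 1219).
Squaring chain: 785; never reaches −1, so base 4 is a Miller–Rabin witness that 1219 is composite.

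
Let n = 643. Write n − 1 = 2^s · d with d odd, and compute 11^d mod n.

642

643 − 1 = 642 = 2^1 · 321, so d = 321.
11^1 ≡ 11 (mod 643)
11^2 ≡ 11^2 = 121 ≡ 121 (mod 643)
11^4 ≡ 121^2 = 14641 ≡ 495 (mod 643)
11^8 ≡ 495^2 = 245025 ≡ 42 (mod 643)
11^16 ≡ 42^2 = 1764 ≡ 478 (mod 643)
11^32 ≡ 478^2 = 228484 ≡ 219 (mod 643)
11^64 ≡ 219^2 = 47961 ≡ 379 (mod 643)
11^128 ≡ 379^2 = 143641 ≡ 252 (mod 643)
11^256 ≡ 252^2 = 63504 ≡ 490 (mod 643)
321 = 256 + 64 + 1 in binary powers of 2.
So 11^321 ≡ 490 · 379 · 11 ≡ 642 (mod 643).
Since 11^d ≡ 642 (mod 643), base 11 does not prove 643 composite.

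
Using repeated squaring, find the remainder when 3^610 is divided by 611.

341

3^1 ≡ 3 (mod 611)
3^2 ≡ 3^2 = 9 ≡ 9 (mod 611)
3^4 ≡ 9^2 = 81 ≡ 81 (mod 611)
3^8 ≡ 81^2 = 6561 ≡ 451 (mod 611)
3^16 ≡ 451^2 = 203401 ≡ 549 (mod 611)
3^32 ≡ 549^2 = 301401 ≡ 178 (mod 611)
3^64 ≡ 178^2 = 31684 ≡ 523 (mod 611)
3^128 ≡ 523^2 = 273529 ≡ 412 (mod 611)
3^256 ≡ 412^2 = 169744 ≡ 497 (mod 611)
3^512 ≡ 497^2 = 247009 ≡ 165 (mod 611)
610 = 512 + 64 + 32 + 2 in binary powers of 2.
So 3^610 ≡ 165 · 523 · 178 · 9 ≡ 341 (mod 611).
Since 341 ≠ 1, base 3 is a Fermat witness: 611 is composite.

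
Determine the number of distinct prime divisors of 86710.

5

86710 = 2 · 43355
43355 = 5 · 8671
8671 = 13 · 667
667 = 23 · 29
86710 = 2 · 5 · 13 · 23 · 29, which has 5 distinct prime factors.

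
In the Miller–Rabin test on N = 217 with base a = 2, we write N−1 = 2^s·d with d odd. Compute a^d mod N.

190

217 − 1 = 216 = 2^3 · 27, so d = 27.
2^1 ≡ 2 (mod 217)
2^2 ≡ 2^2 = 4 ≡ 4 (mod 217)
2^4 ≡ 4^2 = 16 ≡ 16 (mod 217)
2^8 ≡ 16^2 = 256 ≡ 39 (mod 217)
2^16 ≡ 39^2 = 1521 ≡ 2 (mod 217)
27 = 16 + 8 + 2 + 1 in binary powers of 2.
So 2^27 ≡ 2 · 39 · 4 · 2 ≡ 190 (mod 217).
Squaring chain: 190 → 78 → 8; never reaches −1, so base 2 is a Miller–Rabin witness that 217 is composite.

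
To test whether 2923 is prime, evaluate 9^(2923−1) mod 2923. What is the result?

9^1 ≡ 9 (mod 2923)
9^2 ≡ 9^2 = 81 ≡ 81 (mod 2923)
9^4 ≡ 81^2 = 6561 ≡ 715 (mod 2923)
9^8 ≡ 715^2 = 511225 ≡ 2623 (mod 2923)
9^16 ≡ 2623^2 = 6880129 ≡ 2310 (mod 2923)
9^32 ≡ 2310^2 = 5336100 ≡ 1625 (mod 2923)
9^64 ≡ 1625^2 = 2640625 ≡ 1156 (mod 2923)
9^128 ≡ 1156^2 = 1336336 ≡ 525 (mod 2923)
9^256 ≡ 525^2 = 275625 ≡ 863 (mod 2923)
9^512 ≡ 863^2 = 744769 ≡ 2327 (mod 2923)
9^1024 ≡ 2327^2 = 5414929 ≡ 1533 (mod 2923)
9^2048 ≡ 1533^2 = 2350089 ≡ 2920 (mod 2923)
2922 = 2048 + 512 + 256 + 64 + 32 + 8 + 2 in binary powers of 2.
So 9^2922 ≡ 2920 · 2327 · 863 · 1156 · 1625 · 2623 · 81 ≡ 417 (mod 2923).
Since 417 ≠ 1, base 9 is a Fermat witness: 2923 is composite.

417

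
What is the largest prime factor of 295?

295 = 5 · 59
59 is prime.
So 295 = 5 · 59; the largest prime factor is 59.

59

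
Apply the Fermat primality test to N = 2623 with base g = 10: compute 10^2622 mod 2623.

10^1 ≡ 10 (mod 2623)
10^2 ≡ 10^2 = 100 ≡ 100 (mod 2623)
10^4 ≡ 100^2 = 10000 ≡ 2131 (mod 2623)
10^8 ≡ 2131^2 = 4541161 ≡ 748 (mod 2623)
10^16 ≡ 748^2 = 559504 ≡ 805 (mod 2623)
10^32 ≡ 805^2 = 648025 ≡ 144 (mod 2623)
10^64 ≡ 144^2 = 20736 ≡ 2375 (mod 2623)
10^128 ≡ 2375^2 = 5640625 ≡ 1175 (mod 2623)
10^256 ≡ 1175^2 = 1380625 ≡ 927 (mod 2623)
10^512 ≡ 927^2 = 859329 ≡ 1608 (mod 2623)
10^1024 ≡ 1608^2 = 2585664 ≡ 2009 (mod 2623)
10^2048 ≡ 2009^2 = 4036081 ≡ 1907 (mod 2623)
2622 = 2048 + 512 + 32 + 16 + 8 + 4 + 2 in binary powers of 2.
So 10^2622 ≡ 1907 · 1608 · 144 · 805 · 748 · 2131 · 100 ≡ 735 (mod 2623).
Since 735 ≠ 1, base 10 is a Fermat witness: 2623 is composite.

735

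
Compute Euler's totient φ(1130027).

1094344

Factor: 1130027 = 59 · 107 · 179.
φ(1130027) = (59−1) · (107−1) · (179−1) = 58 · 106 · 178 = 1094344.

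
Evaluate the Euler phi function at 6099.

3816

Factor: 6099 = 3 · 19 · 107.
φ(6099) = (3−1) · (19−1) · (107−1) = 2 · 18 · 106 = 3816.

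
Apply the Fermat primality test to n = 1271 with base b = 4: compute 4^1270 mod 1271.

4^1 ≡ 4 (mod 1271)
4^2 ≡ 4^2 = 16 ≡ 16 (mod 1271)
4^4 ≡ 16^2 = 256 ≡ 256 (mod 1271)
4^8 ≡ 256^2 = 65536 ≡ 715 (mod 1271)
4^16 ≡ 715^2 = 511225 ≡ 283 (mod 1271)
4^32 ≡ 283^2 = 80089 ≡ 16 (mod 1271)
4^64 ≡ 16^2 = 256 ≡ 256 (mod 1271)
4^128 ≡ 256^2 = 65536 ≡ 715 (mod 1271)
4^256 ≡ 715^2 = 511225 ≡ 283 (mod 1271)
4^512 ≡ 283^2 = 80089 ≡ 16 (mod 1271)
4^1024 ≡ 16^2 = 256 ≡ 256 (mod 1271)
1270 = 1024 + 128 + 64 + 32 + 16 + 4 + 2 in binary powers of 2.
So 4^1270 ≡ 256 · 715 · 256 · 16 · 283 · 256 · 16 ≡ 1 (mod 1271).
Since the result is 1, base 4 gives no evidence that 1271 is composite.

1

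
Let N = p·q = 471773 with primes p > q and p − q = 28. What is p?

Since p = q + 28, we have 471773 = q(q + 28), so q² + 28q − 471773 = 0.
Discriminant: 28² + 4·471773 = 784 + 1887092 = 1887876; √1887876 = 1374.
q = (−28 + 1374)/2 = 673, and p = q + 28 = 701.
Check: 673 · 701 = 471773.

701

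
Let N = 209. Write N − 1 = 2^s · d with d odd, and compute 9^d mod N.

25

209 − 1 = 208 = 2^4 · 13, so d = 13.
9^1 ≡ 9 (mod 209)
9^2 ≡ 9^2 = 81 ≡ 81 (mod 209)
9^4 ≡ 81^2 = 6561 ≡ 82 (mod 209)
9^8 ≡ 82^2 = 6724 ≡ 36 (mod 209)
13 = 8 + 4 + 1 in binary powers of 2.
So 9^13 ≡ 36 · 82 · 9 ≡ 25 (mod 209).
Squaring chain: 25 → 207 → 4 → 16; never reaches −1, so base 9 is a Miller–Rabin witness that 209 is composite.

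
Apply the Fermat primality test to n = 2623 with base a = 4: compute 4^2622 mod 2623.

4^1 ≡ 4 (mod 2623)
4^2 ≡ 4^2 = 16 ≡ 16 (mod 2623)
4^4 ≡ 16^2 = 256 ≡ 256 (mod 2623)
4^8 ≡ 256^2 = 65536 ≡ 2584 (mod 2623)
4^16 ≡ 2584^2 = 6677056 ≡ 1521 (mod 2623)
4^32 ≡ 1521^2 = 2313441 ≡ 2578 (mod 2623)
4^64 ≡ 2578^2 = 6646084 ≡ 2025 (mod 2623)
4^128 ≡ 2025^2 = 4100625 ≡ 876 (mod 2623)
4^256 ≡ 876^2 = 767376 ≡ 1460 (mod 2623)
4^512 ≡ 1460^2 = 2131600 ≡ 1724 (mod 2623)
4^1024 ≡ 1724^2 = 2972176 ≡ 317 (mod 2623)
4^2048 ≡ 317^2 = 100489 ≡ 815 (mod 2623)
2622 = 2048 + 512 + 32 + 16 + 8 + 4 + 2 in binary powers of 2.
So 4^2622 ≡ 815 · 1724 · 2578 · 1521 · 2584 · 256 · 16 ≡ 2277 (mod 2623).
Since 2277 ≠ 1, base 4 is a Fermat witness: 2623 is composite.

2277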